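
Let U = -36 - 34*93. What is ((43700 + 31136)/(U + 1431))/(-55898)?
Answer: 37418/49385883 ≈ 0.00075767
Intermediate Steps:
U = -3198 (U = -36 - 3162 = -3198)
((43700 + 31136)/(U + 1431))/(-55898) = ((43700 + 31136)/(-3198 + 1431))/(-55898) = (74836/(-1767))*(-1/55898) = (74836*(-1/1767))*(-1/55898) = -74836/1767*(-1/55898) = 37418/49385883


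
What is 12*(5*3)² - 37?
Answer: 2663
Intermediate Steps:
12*(5*3)² - 37 = 12*15² - 37 = 12*225 - 37 = 2700 - 37 = 2663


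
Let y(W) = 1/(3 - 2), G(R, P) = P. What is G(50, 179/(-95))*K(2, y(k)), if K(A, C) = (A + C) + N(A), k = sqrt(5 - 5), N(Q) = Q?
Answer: -179/19 ≈ -9.4211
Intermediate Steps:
k = 0 (k = sqrt(0) = 0)
y(W) = 1 (y(W) = 1/1 = 1)
K(A, C) = C + 2*A (K(A, C) = (A + C) + A = C + 2*A)
G(50, 179/(-95))*K(2, y(k)) = (179/(-95))*(1 + 2*2) = (179*(-1/95))*(1 + 4) = -179/95*5 = -179/19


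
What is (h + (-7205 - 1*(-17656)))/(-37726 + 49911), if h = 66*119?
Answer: 3661/2437 ≈ 1.5023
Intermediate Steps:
h = 7854
(h + (-7205 - 1*(-17656)))/(-37726 + 49911) = (7854 + (-7205 - 1*(-17656)))/(-37726 + 49911) = (7854 + (-7205 + 17656))/12185 = (7854 + 10451)*(1/12185) = 18305*(1/12185) = 3661/2437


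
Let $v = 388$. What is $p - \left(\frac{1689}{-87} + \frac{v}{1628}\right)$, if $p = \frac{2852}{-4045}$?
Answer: $\frac{881834604}{47743135} \approx 18.47$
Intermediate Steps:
$p = - \frac{2852}{4045}$ ($p = 2852 \left(- \frac{1}{4045}\right) = - \frac{2852}{4045} \approx -0.70507$)
$p - \left(\frac{1689}{-87} + \frac{v}{1628}\right) = - \frac{2852}{4045} - \left(\frac{1689}{-87} + \frac{388}{1628}\right) = - \frac{2852}{4045} - \left(1689 \left(- \frac{1}{87}\right) + 388 \cdot \frac{1}{1628}\right) = - \frac{2852}{4045} - \left(- \frac{563}{29} + \frac{97}{407}\right) = - \frac{2852}{4045} - - \frac{226328}{11803} = - \frac{2852}{4045} + \frac{226328}{11803} = \frac{881834604}{47743135}$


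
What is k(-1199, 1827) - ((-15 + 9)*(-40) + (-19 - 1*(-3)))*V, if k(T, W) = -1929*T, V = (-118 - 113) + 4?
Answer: 2363719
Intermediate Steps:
V = -227 (V = -231 + 4 = -227)
k(-1199, 1827) - ((-15 + 9)*(-40) + (-19 - 1*(-3)))*V = -1929*(-1199) - ((-15 + 9)*(-40) + (-19 - 1*(-3)))*(-227) = 2312871 - (-6*(-40) + (-19 + 3))*(-227) = 2312871 - (240 - 16)*(-227) = 2312871 - 224*(-227) = 2312871 - 1*(-50848) = 2312871 + 50848 = 2363719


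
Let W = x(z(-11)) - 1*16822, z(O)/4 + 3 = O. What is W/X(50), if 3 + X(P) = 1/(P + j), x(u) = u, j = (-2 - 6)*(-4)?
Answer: 1383996/245 ≈ 5649.0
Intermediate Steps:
j = 32 (j = -8*(-4) = 32)
z(O) = -12 + 4*O
W = -16878 (W = (-12 + 4*(-11)) - 1*16822 = (-12 - 44) - 16822 = -56 - 16822 = -16878)
X(P) = -3 + 1/(32 + P) (X(P) = -3 + 1/(P + 32) = -3 + 1/(32 + P))
W/X(50) = -16878*(32 + 50)/(-95 - 3*50) = -16878*82/(-95 - 150) = -16878/((1/82)*(-245)) = -16878/(-245/82) = -16878*(-82/245) = 1383996/245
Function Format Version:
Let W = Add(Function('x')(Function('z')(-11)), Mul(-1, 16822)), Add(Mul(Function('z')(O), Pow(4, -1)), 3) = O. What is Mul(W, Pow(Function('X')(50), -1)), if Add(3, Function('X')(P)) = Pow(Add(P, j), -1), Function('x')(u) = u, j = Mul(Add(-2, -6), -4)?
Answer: Rational(1383996, 245) ≈ 5649.0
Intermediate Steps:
j = 32 (j = Mul(-8, -4) = 32)
Function('z')(O) = Add(-12, Mul(4, O))
W = -16878 (W = Add(Add(-12, Mul(4, -11)), Mul(-1, 16822)) = Add(Add(-12, -44), -16822) = Add(-56, -16822) = -16878)
Function('X')(P) = Add(-3, Pow(Add(32, P), -1)) (Function('X')(P) = Add(-3, Pow(Add(P, 32), -1)) = Add(-3, Pow(Add(32, P), -1)))
Mul(W, Pow(Function('X')(50), -1)) = Mul(-16878, Pow(Mul(Pow(Add(32, 50), -1), Add(-95, Mul(-3, 50))), -1)) = Mul(-16878, Pow(Mul(Pow(82, -1), Add(-95, -150)), -1)) = Mul(-16878, Pow(Mul(Rational(1, 82), -245), -1)) = Mul(-16878, Pow(Rational(-245, 82), -1)) = Mul(-16878, Rational(-82, 245)) = Rational(1383996, 245)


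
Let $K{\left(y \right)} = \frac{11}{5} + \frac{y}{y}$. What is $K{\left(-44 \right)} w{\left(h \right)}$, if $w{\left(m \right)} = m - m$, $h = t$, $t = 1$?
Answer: $0$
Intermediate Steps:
$h = 1$
$K{\left(y \right)} = \frac{16}{5}$ ($K{\left(y \right)} = 11 \cdot \frac{1}{5} + 1 = \frac{11}{5} + 1 = \frac{16}{5}$)
$w{\left(m \right)} = 0$
$K{\left(-44 \right)} w{\left(h \right)} = \frac{16}{5} \cdot 0 = 0$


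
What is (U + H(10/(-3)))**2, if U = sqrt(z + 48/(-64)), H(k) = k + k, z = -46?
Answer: (-40 + 3*I*sqrt(187))**2/36 ≈ -2.3056 - 91.165*I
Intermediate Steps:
H(k) = 2*k
U = I*sqrt(187)/2 (U = sqrt(-46 + 48/(-64)) = sqrt(-46 + 48*(-1/64)) = sqrt(-46 - 3/4) = sqrt(-187/4) = I*sqrt(187)/2 ≈ 6.8374*I)
(U + H(10/(-3)))**2 = (I*sqrt(187)/2 + 2*(10/(-3)))**2 = (I*sqrt(187)/2 + 2*(10*(-1/3)))**2 = (I*sqrt(187)/2 + 2*(-10/3))**2 = (I*sqrt(187)/2 - 20/3)**2 = (-20/3 + I*sqrt(187)/2)**2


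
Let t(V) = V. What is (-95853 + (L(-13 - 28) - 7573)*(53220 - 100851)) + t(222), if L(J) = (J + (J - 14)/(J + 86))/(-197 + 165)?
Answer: 8653226053/24 ≈ 3.6055e+8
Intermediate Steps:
L(J) = -J/32 - (-14 + J)/(32*(86 + J)) (L(J) = (J + (-14 + J)/(86 + J))/(-32) = (J + (-14 + J)/(86 + J))*(-1/32) = -J/32 - (-14 + J)/(32*(86 + J)))
(-95853 + (L(-13 - 28) - 7573)*(53220 - 100851)) + t(222) = (-95853 + ((14 - (-13 - 28)**2 - 87*(-13 - 28))/(32*(86 + (-13 - 28))) - 7573)*(53220 - 100851)) + 222 = (-95853 + ((14 - 1*(-41)**2 - 87*(-41))/(32*(86 - 41)) - 7573)*(-47631)) + 222 = (-95853 + ((1/32)*(14 - 1*1681 + 3567)/45 - 7573)*(-47631)) + 222 = (-95853 + ((1/32)*(1/45)*(14 - 1681 + 3567) - 7573)*(-47631)) + 222 = (-95853 + ((1/32)*(1/45)*1900 - 7573)*(-47631)) + 222 = (-95853 + (95/72 - 7573)*(-47631)) + 222 = (-95853 - 545161/72*(-47631)) + 222 = (-95853 + 8655521197/24) + 222 = 8653220725/24 + 222 = 8653226053/24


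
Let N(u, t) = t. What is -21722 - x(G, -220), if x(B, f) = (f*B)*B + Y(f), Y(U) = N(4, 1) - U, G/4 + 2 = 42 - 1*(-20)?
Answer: 12650057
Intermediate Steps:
G = 240 (G = -8 + 4*(42 - 1*(-20)) = -8 + 4*(42 + 20) = -8 + 4*62 = -8 + 248 = 240)
Y(U) = 1 - U
x(B, f) = 1 - f + f*B² (x(B, f) = (f*B)*B + (1 - f) = (B*f)*B + (1 - f) = f*B² + (1 - f) = 1 - f + f*B²)
-21722 - x(G, -220) = -21722 - (1 - 1*(-220) - 220*240²) = -21722 - (1 + 220 - 220*57600) = -21722 - (1 + 220 - 12672000) = -21722 - 1*(-12671779) = -21722 + 12671779 = 12650057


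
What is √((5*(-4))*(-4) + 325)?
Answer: 9*√5 ≈ 20.125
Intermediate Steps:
√((5*(-4))*(-4) + 325) = √(-20*(-4) + 325) = √(80 + 325) = √405 = 9*√5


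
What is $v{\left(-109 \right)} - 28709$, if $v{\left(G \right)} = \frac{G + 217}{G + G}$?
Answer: $- \frac{3129335}{109} \approx -28710.0$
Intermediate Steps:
$v{\left(G \right)} = \frac{217 + G}{2 G}$
$v{\left(-109 \right)} - 28709 = \frac{217 - 109}{2 \left(-109\right)} - 28709 = \frac{1}{2} \left(- \frac{1}{109}\right) 108 - 28709 = - \frac{54}{109} - 28709 = - \frac{3129335}{109}$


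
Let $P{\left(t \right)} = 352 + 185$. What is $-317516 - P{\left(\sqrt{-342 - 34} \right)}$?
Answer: $-318053$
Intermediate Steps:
$P{\left(t \right)} = 537$
$-317516 - P{\left(\sqrt{-342 - 34} \right)} = -317516 - 537 = -318053$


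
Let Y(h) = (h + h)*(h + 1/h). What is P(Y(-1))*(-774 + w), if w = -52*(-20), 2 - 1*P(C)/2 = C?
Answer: -1064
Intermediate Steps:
Y(h) = 2*h*(h + 1/h) (Y(h) = (2*h)*(h + 1/h) = 2*h*(h + 1/h))
P(C) = 4 - 2*C
w = 1040
P(Y(-1))*(-774 + w) = (4 - 2*(2 + 2*(-1)²))*(-774 + 1040) = (4 - 2*(2 + 2*1))*266 = (4 - 2*(2 + 2))*266 = (4 - 2*4)*266 = (4 - 8)*266 = -4*266 = -1064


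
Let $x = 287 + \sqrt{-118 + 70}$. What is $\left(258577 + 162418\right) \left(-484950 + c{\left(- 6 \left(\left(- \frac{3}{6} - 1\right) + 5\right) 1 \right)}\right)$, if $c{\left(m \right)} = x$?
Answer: $-204040699685 + 1683980 i \sqrt{3} \approx -2.0404 \cdot 10^{11} + 2.9167 \cdot 10^{6} i$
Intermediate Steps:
$x = 287 + 4 i \sqrt{3}$ ($x = 287 + \sqrt{-48} = 287 + 4 i \sqrt{3} \approx 287.0 + 6.9282 i$)
$c{\left(m \right)} = 287 + 4 i \sqrt{3}$
$\left(258577 + 162418\right) \left(-484950 + c{\left(- 6 \left(\left(- \frac{3}{6} - 1\right) + 5\right) 1 \right)}\right) = \left(258577 + 162418\right) \left(-484950 + \left(287 + 4 i \sqrt{3}\right)\right) = 420995 \left(-484663 + 4 i \sqrt{3}\right) = -204040699685 + 1683980 i \sqrt{3}$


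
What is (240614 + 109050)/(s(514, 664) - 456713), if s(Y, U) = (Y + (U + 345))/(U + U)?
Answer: -66336256/86644763 ≈ -0.76561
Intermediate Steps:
s(Y, U) = (345 + U + Y)/(2*U) (s(Y, U) = (Y + (345 + U))/((2*U)) = (345 + U + Y)*(1/(2*U)) = (345 + U + Y)/(2*U))
(240614 + 109050)/(s(514, 664) - 456713) = (240614 + 109050)/((1/2)*(345 + 664 + 514)/664 - 456713) = 349664/((1/2)*(1/664)*1523 - 456713) = 349664/(1523/1328 - 456713) = 349664/(-606513341/1328) = 349664*(-1328/606513341) = -66336256/86644763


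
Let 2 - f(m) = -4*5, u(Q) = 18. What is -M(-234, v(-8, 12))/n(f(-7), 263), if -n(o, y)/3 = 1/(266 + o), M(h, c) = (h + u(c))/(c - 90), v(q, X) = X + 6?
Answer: 288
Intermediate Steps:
v(q, X) = 6 + X
M(h, c) = (18 + h)/(-90 + c) (M(h, c) = (h + 18)/(c - 90) = (18 + h)/(-90 + c))
f(m) = 22 (f(m) = 2 - (-4)*5 = 2 - 1*(-20) = 2 + 20 = 22)
n(o, y) = -3/(266 + o)
-M(-234, v(-8, 12))/n(f(-7), 263) = -(18 - 234)/(-90 + (6 + 12))/((-3/(266 + 22))) = --216/(-90 + 18)/((-3/288)) = --216/(-72)/((-3*1/288)) = -(-1/72*(-216))/(-1/96) = -3*(-96) = -1*(-288) = 288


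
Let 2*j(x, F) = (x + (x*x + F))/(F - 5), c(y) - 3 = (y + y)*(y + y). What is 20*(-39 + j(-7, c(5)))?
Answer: -37495/49 ≈ -765.20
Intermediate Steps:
c(y) = 3 + 4*y**2 (c(y) = 3 + (y + y)*(y + y) = 3 + (2*y)*(2*y) = 3 + 4*y**2)
j(x, F) = (F + x + x**2)/(2*(-5 + F)) (j(x, F) = ((x + (x*x + F))/(F - 5))/2 = ((x + (x**2 + F))/(-5 + F))/2 = ((x + (F + x**2))/(-5 + F))/2 = ((F + x + x**2)/(-5 + F))/2 = (F + x + x**2)/(2*(-5 + F)))
20*(-39 + j(-7, c(5))) = 20*(-39 + ((3 + 4*5**2) - 7 + (-7)**2)/(2*(-5 + (3 + 4*5**2)))) = 20*(-39 + ((3 + 4*25) - 7 + 49)/(2*(-5 + (3 + 4*25)))) = 20*(-39 + ((3 + 100) - 7 + 49)/(2*(-5 + (3 + 100)))) = 20*(-39 + (103 - 7 + 49)/(2*(-5 + 103))) = 20*(-39 + (1/2)*145/98) = 20*(-39 + (1/2)*(1/98)*145) = 20*(-39 + 145/196) = 20*(-7499/196) = -37495/49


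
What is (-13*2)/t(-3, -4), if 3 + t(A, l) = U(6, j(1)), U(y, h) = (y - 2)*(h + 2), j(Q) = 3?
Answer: -26/17 ≈ -1.5294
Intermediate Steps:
U(y, h) = (-2 + y)*(2 + h)
t(A, l) = 17 (t(A, l) = -3 + (-4 - 2*3 + 2*6 + 3*6) = -3 + (-4 - 6 + 12 + 18) = -3 + 20 = 17)
(-13*2)/t(-3, -4) = -13*2/17 = -26*1/17 = -26/17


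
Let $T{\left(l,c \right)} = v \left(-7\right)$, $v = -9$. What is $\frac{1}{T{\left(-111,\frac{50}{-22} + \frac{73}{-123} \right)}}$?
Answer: $\frac{1}{63} \approx 0.015873$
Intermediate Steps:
$T{\left(l,c \right)} = 63$ ($T{\left(l,c \right)} = \left(-9\right) \left(-7\right) = 63$)
$\frac{1}{T{\left(-111,\frac{50}{-22} + \frac{73}{-123} \right)}} = \frac{1}{63}$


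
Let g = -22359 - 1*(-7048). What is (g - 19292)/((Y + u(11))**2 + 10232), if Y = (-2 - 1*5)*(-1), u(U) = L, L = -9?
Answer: -34603/10236 ≈ -3.3805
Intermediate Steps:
u(U) = -9
Y = 7 (Y = (-2 - 5)*(-1) = -7*(-1) = 7)
g = -15311 (g = -22359 + 7048 = -15311)
(g - 19292)/((Y + u(11))**2 + 10232) = (-15311 - 19292)/((7 - 9)**2 + 10232) = -34603/((-2)**2 + 10232) = -34603/(4 + 10232) = -34603/10236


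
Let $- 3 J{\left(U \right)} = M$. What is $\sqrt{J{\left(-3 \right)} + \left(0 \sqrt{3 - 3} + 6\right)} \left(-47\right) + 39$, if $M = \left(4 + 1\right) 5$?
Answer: $39 - \frac{47 i \sqrt{21}}{3} \approx 39.0 - 71.794 i$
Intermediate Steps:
$M = 25$ ($M = 5 \cdot 5 = 25$)
$J{\left(U \right)} = - \frac{25}{3}$ ($J{\left(U \right)} = \left(- \frac{1}{3}\right) 25 = - \frac{25}{3}$)
$\sqrt{J{\left(-3 \right)} + \left(0 \sqrt{3 - 3} + 6\right)} \left(-47\right) + 39 = \sqrt{- \frac{25}{3} + \left(0 \sqrt{3 - 3} + 6\right)} \left(-47\right) + 39 = \sqrt{- \frac{25}{3} + \left(0 \sqrt{0} + 6\right)} \left(-47\right) + 39 = \sqrt{- \frac{25}{3} + \left(0 \cdot 0 + 6\right)} \left(-47\right) + 39 = \sqrt{- \frac{25}{3} + \left(0 + 6\right)} \left(-47\right) + 39 = \sqrt{- \frac{25}{3} + 6} \left(-47\right) + 39 = \sqrt{- \frac{7}{3}} \left(-47\right) + 39 = \frac{i \sqrt{21}}{3} \left(-47\right) + 39 = - \frac{47 i \sqrt{21}}{3} + 39 = 39 - \frac{47 i \sqrt{21}}{3}$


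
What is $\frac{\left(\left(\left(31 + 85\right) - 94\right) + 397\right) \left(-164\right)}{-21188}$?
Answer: $\frac{17179}{5297} \approx 3.2432$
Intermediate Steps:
$\frac{\left(\left(\left(31 + 85\right) - 94\right) + 397\right) \left(-164\right)}{-21188} = \left(\left(116 - 94\right) + 397\right) \left(-164\right) \left(- \frac{1}{21188}\right) = \left(22 + 397\right) \left(-164\right) \left(- \frac{1}{21188}\right) = 419 \left(-164\right) \left(- \frac{1}{21188}\right) = \left(-68716\right) \left(- \frac{1}{21188}\right) = \frac{17179}{5297}$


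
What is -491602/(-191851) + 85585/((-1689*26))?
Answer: 5168642393/8424944814 ≈ 0.61349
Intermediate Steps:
-491602/(-191851) + 85585/((-1689*26)) = -491602*(-1/191851) + 85585/(-43914) = 491602/191851 + 85585*(-1/43914) = 491602/191851 - 85585/43914 = 5168642393/8424944814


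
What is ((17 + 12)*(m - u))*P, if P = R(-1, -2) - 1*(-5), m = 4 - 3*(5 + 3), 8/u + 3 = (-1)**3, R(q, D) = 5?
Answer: -5220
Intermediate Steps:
u = -2 (u = 8/(-3 + (-1)**3) = 8/(-3 - 1) = 8/(-4) = 8*(-1/4) = -2)
m = -20 (m = 4 - 3*8 = 4 - 24 = -20)
P = 10 (P = 5 - 1*(-5) = 5 + 5 = 10)
((17 + 12)*(m - u))*P = ((17 + 12)*(-20 - 1*(-2)))*10 = (29*(-20 + 2))*10 = (29*(-18))*10 = -522*10 = -5220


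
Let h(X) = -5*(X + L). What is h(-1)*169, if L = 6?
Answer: -4225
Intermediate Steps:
h(X) = -30 - 5*X (h(X) = -5*(X + 6) = -5*(6 + X) = -30 - 5*X)
h(-1)*169 = (-30 - 5*(-1))*169 = (-30 + 5)*169 = -25*169 = -4225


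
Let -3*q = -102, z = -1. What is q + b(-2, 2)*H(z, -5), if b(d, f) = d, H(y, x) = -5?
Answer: 44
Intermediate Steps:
q = 34 (q = -⅓*(-102) = 34)
q + b(-2, 2)*H(z, -5) = 34 - 2*(-5) = 34 + 10 = 44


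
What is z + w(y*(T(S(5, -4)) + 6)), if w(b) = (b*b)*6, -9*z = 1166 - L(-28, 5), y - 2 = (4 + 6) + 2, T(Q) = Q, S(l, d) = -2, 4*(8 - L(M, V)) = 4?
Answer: 168185/9 ≈ 18687.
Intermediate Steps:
L(M, V) = 7 (L(M, V) = 8 - 1/4*4 = 8 - 1 = 7)
y = 14 (y = 2 + ((4 + 6) + 2) = 2 + (10 + 2) = 2 + 12 = 14)
z = -1159/9 (z = -(1166 - 1*7)/9 = -(1166 - 7)/9 = -1/9*1159 = -1159/9 ≈ -128.78)
w(b) = 6*b**2 (w(b) = b**2*6 = 6*b**2)
z + w(y*(T(S(5, -4)) + 6)) = -1159/9 + 6*(14*(-2 + 6))**2 = -1159/9 + 6*(14*4)**2 = -1159/9 + 6*56**2 = -1159/9 + 6*3136 = -1159/9 + 18816 = 168185/9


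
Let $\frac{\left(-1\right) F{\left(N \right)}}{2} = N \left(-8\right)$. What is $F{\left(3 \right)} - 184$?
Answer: $-136$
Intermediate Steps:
$F{\left(N \right)} = 16 N$ ($F{\left(N \right)} = - 2 N \left(-8\right) = - 2 \left(- 8 N\right) = 16 N$)
$F{\left(3 \right)} - 184 = 16 \cdot 3 - 184 = 48 - 184 = -136$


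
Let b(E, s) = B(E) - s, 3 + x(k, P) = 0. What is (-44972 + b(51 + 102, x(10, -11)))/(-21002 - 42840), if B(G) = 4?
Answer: 44965/63842 ≈ 0.70432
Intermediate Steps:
x(k, P) = -3 (x(k, P) = -3 + 0 = -3)
b(E, s) = 4 - s
(-44972 + b(51 + 102, x(10, -11)))/(-21002 - 42840) = (-44972 + (4 - 1*(-3)))/(-21002 - 42840) = (-44972 + (4 + 3))/(-63842) = (-44972 + 7)*(-1/63842) = -44965*(-1/63842) = 44965/63842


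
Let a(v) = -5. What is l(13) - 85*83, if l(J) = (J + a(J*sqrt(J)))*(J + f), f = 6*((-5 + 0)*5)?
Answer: -8151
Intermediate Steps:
f = -150 (f = 6*(-5*5) = 6*(-25) = -150)
l(J) = (-150 + J)*(-5 + J) (l(J) = (J - 5)*(J - 150) = (-5 + J)*(-150 + J) = (-150 + J)*(-5 + J))
l(13) - 85*83 = (750 + 13**2 - 155*13) - 85*83 = (750 + 169 - 2015) - 7055 = -1096 - 7055 = -8151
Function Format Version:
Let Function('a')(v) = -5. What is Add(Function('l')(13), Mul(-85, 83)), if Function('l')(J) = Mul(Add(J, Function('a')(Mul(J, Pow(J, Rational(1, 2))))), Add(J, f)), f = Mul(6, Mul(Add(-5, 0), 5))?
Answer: -8151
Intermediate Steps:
f = -150 (f = Mul(6, Mul(-5, 5)) = Mul(6, -25) = -150)
Function('l')(J) = Mul(Add(-150, J), Add(-5, J)) (Function('l')(J) = Mul(Add(J, -5), Add(J, -150)) = Mul(Add(-5, J), Add(-150, J)) = Mul(Add(-150, J), Add(-5, J)))
Add(Function('l')(13), Mul(-85, 83)) = Add(Add(750, Pow(13, 2), Mul(-155, 13)), Mul(-85, 83)) = Add(Add(750, 169, -2015), -7055) = Add(-1096, -7055) = -8151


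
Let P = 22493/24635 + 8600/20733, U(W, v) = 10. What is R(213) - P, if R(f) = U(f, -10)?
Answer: 4429366181/510757455 ≈ 8.6721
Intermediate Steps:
R(f) = 10
P = 678208369/510757455 (P = 22493*(1/24635) + 8600*(1/20733) = 22493/24635 + 8600/20733 = 678208369/510757455 ≈ 1.3278)
R(213) - P = 10 - 1*678208369/510757455 = 10 - 678208369/510757455 = 4429366181/510757455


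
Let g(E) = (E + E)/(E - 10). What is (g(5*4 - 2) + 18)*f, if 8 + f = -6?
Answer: -315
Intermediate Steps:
f = -14 (f = -8 - 6 = -14)
g(E) = 2*E/(-10 + E) (g(E) = (2*E)/(-10 + E) = 2*E/(-10 + E))
(g(5*4 - 2) + 18)*f = (2*(5*4 - 2)/(-10 + (5*4 - 2)) + 18)*(-14) = (2*(20 - 2)/(-10 + (20 - 2)) + 18)*(-14) = (2*18/(-10 + 18) + 18)*(-14) = (2*18/8 + 18)*(-14) = (2*18*(⅛) + 18)*(-14) = (9/2 + 18)*(-14) = (45/2)*(-14) = -315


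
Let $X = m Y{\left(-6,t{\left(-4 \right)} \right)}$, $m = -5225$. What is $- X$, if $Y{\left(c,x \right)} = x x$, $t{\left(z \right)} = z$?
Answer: $83600$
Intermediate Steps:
$Y{\left(c,x \right)} = x^{2}$
$X = -83600$ ($X = - 5225 \left(-4\right)^{2} = \left(-5225\right) 16 = -83600$)
$- X = \left(-1\right) \left(-83600\right) = 83600$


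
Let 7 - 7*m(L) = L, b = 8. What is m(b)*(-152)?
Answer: 152/7 ≈ 21.714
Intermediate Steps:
m(L) = 1 - L/7
m(b)*(-152) = (1 - 1/7*8)*(-152) = (1 - 8/7)*(-152) = -1/7*(-152) = 152/7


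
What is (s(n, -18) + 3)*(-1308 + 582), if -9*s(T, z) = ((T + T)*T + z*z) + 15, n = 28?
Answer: 454960/3 ≈ 1.5165e+5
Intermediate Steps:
s(T, z) = -5/3 - 2*T²/9 - z²/9 (s(T, z) = -(((T + T)*T + z*z) + 15)/9 = -(((2*T)*T + z²) + 15)/9 = -((2*T² + z²) + 15)/9 = -((z² + 2*T²) + 15)/9 = -(15 + z² + 2*T²)/9 = -5/3 - 2*T²/9 - z²/9)
(s(n, -18) + 3)*(-1308 + 582) = ((-5/3 - 2/9*28² - ⅑*(-18)²) + 3)*(-1308 + 582) = ((-5/3 - 2/9*784 - ⅑*324) + 3)*(-726) = ((-5/3 - 1568/9 - 36) + 3)*(-726) = (-1907/9 + 3)*(-726) = -1880/9*(-726) = 454960/3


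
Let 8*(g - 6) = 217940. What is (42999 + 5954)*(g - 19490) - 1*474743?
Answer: 758654215/2 ≈ 3.7933e+8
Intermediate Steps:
g = 54497/2 (g = 6 + (⅛)*217940 = 6 + 54485/2 = 54497/2 ≈ 27249.)
(42999 + 5954)*(g - 19490) - 1*474743 = (42999 + 5954)*(54497/2 - 19490) - 1*474743 = 48953*(15517/2) - 474743 = 759603701/2 - 474743 = 758654215/2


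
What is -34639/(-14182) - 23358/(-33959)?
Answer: 1507568957/481606538 ≈ 3.1303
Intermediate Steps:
-34639/(-14182) - 23358/(-33959) = -34639*(-1/14182) - 23358*(-1/33959) = 34639/14182 + 23358/33959 = 1507568957/481606538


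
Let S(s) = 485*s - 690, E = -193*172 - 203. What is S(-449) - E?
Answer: -185056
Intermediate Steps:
E = -33399 (E = -33196 - 203 = -33399)
S(s) = -690 + 485*s
S(-449) - E = (-690 + 485*(-449)) - 1*(-33399) = (-690 - 217765) + 33399 = -218455 + 33399 = -185056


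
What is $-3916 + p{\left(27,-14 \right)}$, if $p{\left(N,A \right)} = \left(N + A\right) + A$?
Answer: $-3917$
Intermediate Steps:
$p{\left(N,A \right)} = N + 2 A$ ($p{\left(N,A \right)} = \left(A + N\right) + A = N + 2 A$)
$-3916 + p{\left(27,-14 \right)} = -3916 + \left(27 + 2 \left(-14\right)\right) = -3916 + \left(27 - 28\right) = -3916 - 1 = -3917$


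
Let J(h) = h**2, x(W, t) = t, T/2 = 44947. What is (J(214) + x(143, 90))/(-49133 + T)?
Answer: 45886/40761 ≈ 1.1257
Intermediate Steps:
T = 89894 (T = 2*44947 = 89894)
(J(214) + x(143, 90))/(-49133 + T) = (214**2 + 90)/(-49133 + 89894) = (45796 + 90)/40761 = 45886*(1/40761) = 45886/40761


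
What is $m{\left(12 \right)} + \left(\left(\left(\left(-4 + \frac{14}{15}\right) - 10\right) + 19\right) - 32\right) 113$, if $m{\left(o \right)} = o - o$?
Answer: $- \frac{44183}{15} \approx -2945.5$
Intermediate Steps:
$m{\left(o \right)} = 0$
$m{\left(12 \right)} + \left(\left(\left(\left(-4 + \frac{14}{15}\right) - 10\right) + 19\right) - 32\right) 113 = 0 + \left(\left(\left(\left(-4 + \frac{14}{15}\right) - 10\right) + 19\right) - 32\right) 113 = 0 + \left(\left(\left(- \frac{46}{15} - 10\right) + 19\right) - 32\right) 113 = 0 + \left(\left(- \frac{196}{15} + 19\right) - 32\right) 113 = 0 + \left(\frac{89}{15} - 32\right) 113 = 0 - \frac{44183}{15} = - \frac{44183}{15}$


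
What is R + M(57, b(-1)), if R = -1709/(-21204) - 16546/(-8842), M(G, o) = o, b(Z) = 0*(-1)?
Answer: 182976181/93742884 ≈ 1.9519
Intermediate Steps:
b(Z) = 0
R = 182976181/93742884 (R = -1709*(-1/21204) - 16546*(-1/8842) = 1709/21204 + 8273/4421 = 182976181/93742884 ≈ 1.9519)
R + M(57, b(-1)) = 182976181/93742884 + 0 = 182976181/93742884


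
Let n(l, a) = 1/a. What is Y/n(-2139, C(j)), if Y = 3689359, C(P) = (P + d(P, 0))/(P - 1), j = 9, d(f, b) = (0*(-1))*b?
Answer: 33204231/8 ≈ 4.1505e+6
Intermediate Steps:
d(f, b) = 0 (d(f, b) = 0*b = 0)
C(P) = P/(-1 + P) (C(P) = (P + 0)/(P - 1) = P/(-1 + P))
Y/n(-2139, C(j)) = 3689359/(1/(9/(-1 + 9))) = 3689359/(1/(9/8)) = 3689359/(8/9) = 3689359*(9/8) = 33204231/8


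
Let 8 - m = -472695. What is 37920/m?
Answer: 37920/472703 ≈ 0.080220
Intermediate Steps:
m = 472703 (m = 8 - 1*(-472695) = 8 + 472695 = 472703)
37920/m = 37920/472703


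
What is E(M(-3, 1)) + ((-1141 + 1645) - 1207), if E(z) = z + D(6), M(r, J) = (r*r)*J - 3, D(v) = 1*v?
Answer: -691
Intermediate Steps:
D(v) = v
M(r, J) = -3 + J*r² (M(r, J) = r²*J - 3 = J*r² - 3 = -3 + J*r²)
E(z) = 6 + z (E(z) = z + 6 = 6 + z)
E(M(-3, 1)) + ((-1141 + 1645) - 1207) = (6 + (-3 + 1*(-3)²)) + ((-1141 + 1645) - 1207) = (6 + (-3 + 1*9)) + (504 - 1207) = (6 + (-3 + 9)) - 703 = (6 + 6) - 703 = 12 - 703 = -691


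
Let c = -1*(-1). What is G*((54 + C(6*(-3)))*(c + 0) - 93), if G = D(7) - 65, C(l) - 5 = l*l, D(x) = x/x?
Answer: -18560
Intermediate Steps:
D(x) = 1
C(l) = 5 + l**2 (C(l) = 5 + l*l = 5 + l**2)
G = -64 (G = 1 - 65 = -64)
c = 1
G*((54 + C(6*(-3)))*(c + 0) - 93) = -64*((54 + (5 + (6*(-3))**2))*(1 + 0) - 93) = -64*((54 + (5 + (-18)**2))*1 - 93) = -64*((54 + (5 + 324))*1 - 93) = -64*((54 + 329)*1 - 93) = -64*(383*1 - 93) = -64*(383 - 93) = -64*290 = -18560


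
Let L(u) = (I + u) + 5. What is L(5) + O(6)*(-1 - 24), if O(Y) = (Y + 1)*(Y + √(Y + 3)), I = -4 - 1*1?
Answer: -1570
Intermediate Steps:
I = -5 (I = -4 - 1 = -5)
O(Y) = (1 + Y)*(Y + √(3 + Y))
L(u) = u (L(u) = (-5 + u) + 5 = u)
L(5) + O(6)*(-1 - 24) = 5 + (6 + 6² + √(3 + 6) + 6*√(3 + 6))*(-1 - 24) = 5 + (6 + 36 + √9 + 6*√9)*(-25) = 5 + (6 + 36 + 3 + 6*3)*(-25) = 5 + (6 + 36 + 3 + 18)*(-25) = 5 + 63*(-25) = 5 - 1575 = -1570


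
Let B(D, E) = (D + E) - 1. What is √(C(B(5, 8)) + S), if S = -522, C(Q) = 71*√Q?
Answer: √(-522 + 142*√3) ≈ 16.615*I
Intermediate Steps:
B(D, E) = -1 + D + E
√(C(B(5, 8)) + S) = √(71*√(-1 + 5 + 8) - 522) = √(71*√12 - 522) = √(71*(2*√3) - 522) = √(142*√3 - 522) = √(-522 + 142*√3)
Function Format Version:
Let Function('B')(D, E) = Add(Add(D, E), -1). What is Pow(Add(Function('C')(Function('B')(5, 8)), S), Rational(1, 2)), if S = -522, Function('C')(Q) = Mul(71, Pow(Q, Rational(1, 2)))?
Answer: Pow(Add(-522, Mul(142, Pow(3, Rational(1, 2)))), Rational(1, 2)) ≈ Mul(16.615, I)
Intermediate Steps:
Function('B')(D, E) = Add(-1, D, E)
Pow(Add(Function('C')(Function('B')(5, 8)), S), Rational(1, 2)) = Pow(Add(Mul(71, Pow(Add(-1, 5, 8), Rational(1, 2))), -522), Rational(1, 2)) = Pow(Add(Mul(71, Pow(12, Rational(1, 2))), -522), Rational(1, 2)) = Pow(Add(Mul(71, Mul(2, Pow(3, Rational(1, 2)))), -522), Rational(1, 2)) = Pow(Add(Mul(142, Pow(3, Rational(1, 2))), -522), Rational(1, 2)) = Pow(Add(-522, Mul(142, Pow(3, Rational(1, 2)))), Rational(1, 2))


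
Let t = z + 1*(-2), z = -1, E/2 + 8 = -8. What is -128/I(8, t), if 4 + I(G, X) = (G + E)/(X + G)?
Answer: 160/11 ≈ 14.545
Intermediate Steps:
E = -32 (E = -16 + 2*(-8) = -16 - 16 = -32)
t = -3 (t = -1 + 1*(-2) = -1 - 2 = -3)
I(G, X) = -4 + (-32 + G)/(G + X) (I(G, X) = -4 + (G - 32)/(X + G) = -4 + (-32 + G)/(G + X))
-128/I(8, t) = -128*(8 - 3)/(-32 - 4*(-3) - 3*8) = -128*5/(-32 + 12 - 24) = -128/((⅕)*(-44)) = -128/(-44/5) = -128*(-5/44) = 160/11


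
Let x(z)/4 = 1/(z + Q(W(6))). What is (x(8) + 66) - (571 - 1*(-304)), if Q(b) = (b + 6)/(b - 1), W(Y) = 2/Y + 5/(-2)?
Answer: -104285/129 ≈ -808.41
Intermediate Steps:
W(Y) = -5/2 + 2/Y (W(Y) = 2/Y + 5*(-1/2) = 2/Y - 5/2 = -5/2 + 2/Y)
Q(b) = (6 + b)/(-1 + b)
x(z) = 4/(-23/19 + z) (x(z) = 4/(z + (6 + (-5/2 + 2/6))/(-1 + (-5/2 + 2/6))) = 4/(z + (6 + (-5/2 + 2*(1/6)))/(-1 + (-5/2 + 2*(1/6)))) = 4/(z + (6 + (-5/2 + 1/3))/(-1 + (-5/2 + 1/3))) = 4/(z + (6 - 13/6)/(-1 - 13/6)) = 4/(z + (23/6)/(-19/6)) = 4/(z - 6/19*23/6) = 4/(z - 23/19) = 4/(-23/19 + z))
(x(8) + 66) - (571 - 1*(-304)) = (76/(-23 + 19*8) + 66) - (571 - 1*(-304)) = (76/(-23 + 152) + 66) - (571 + 304) = (76/129 + 66) - 1*875 = (76*(1/129) + 66) - 875 = (76/129 + 66) - 875 = 8590/129 - 875 = -104285/129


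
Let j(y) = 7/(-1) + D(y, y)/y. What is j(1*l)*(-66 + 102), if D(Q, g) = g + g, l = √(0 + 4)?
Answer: -180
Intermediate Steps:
l = 2 (l = √4 = 2)
D(Q, g) = 2*g
j(y) = -5 (j(y) = 7/(-1) + (2*y)/y = 7*(-1) + 2 = -7 + 2 = -5)
j(1*l)*(-66 + 102) = -5*(-66 + 102) = -5*36 = -180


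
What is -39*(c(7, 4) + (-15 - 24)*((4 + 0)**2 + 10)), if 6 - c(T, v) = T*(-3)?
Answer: 38493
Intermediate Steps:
c(T, v) = 6 + 3*T (c(T, v) = 6 - T*(-3) = 6 - (-3)*T = 6 + 3*T)
-39*(c(7, 4) + (-15 - 24)*((4 + 0)**2 + 10)) = -39*((6 + 3*7) + (-15 - 24)*((4 + 0)**2 + 10)) = -39*((6 + 21) - 39*(4**2 + 10)) = -39*(27 - 39*(16 + 10)) = -39*(27 - 39*26) = -39*(27 - 1014) = -39*(-987) = 38493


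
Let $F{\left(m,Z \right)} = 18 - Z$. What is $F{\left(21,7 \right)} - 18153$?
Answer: $-18142$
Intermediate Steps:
$F{\left(21,7 \right)} - 18153 = \left(18 - 7\right) - 18153 = 11 - 18153 = -18142$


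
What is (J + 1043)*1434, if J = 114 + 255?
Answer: 2024808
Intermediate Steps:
J = 369
(J + 1043)*1434 = (369 + 1043)*1434 = 1412*1434 = 2024808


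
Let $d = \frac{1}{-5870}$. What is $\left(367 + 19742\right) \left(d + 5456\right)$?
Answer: $\frac{644025292371}{5870} \approx 1.0971 \cdot 10^{8}$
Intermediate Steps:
$d = - \frac{1}{5870} \approx -0.00017036$
$\left(367 + 19742\right) \left(d + 5456\right) = \left(367 + 19742\right) \left(- \frac{1}{5870} + 5456\right) = 20109 \cdot \frac{32026719}{5870} = \frac{644025292371}{5870}$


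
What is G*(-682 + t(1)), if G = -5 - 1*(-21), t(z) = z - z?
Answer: -10912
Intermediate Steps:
t(z) = 0
G = 16 (G = -5 + 21 = 16)
G*(-682 + t(1)) = 16*(-682 + 0) = 16*(-682) = -10912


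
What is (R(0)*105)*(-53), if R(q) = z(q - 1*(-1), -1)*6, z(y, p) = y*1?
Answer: -33390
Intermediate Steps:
z(y, p) = y
R(q) = 6 + 6*q (R(q) = (q - 1*(-1))*6 = (q + 1)*6 = (1 + q)*6 = 6 + 6*q)
(R(0)*105)*(-53) = ((6 + 6*0)*105)*(-53) = ((6 + 0)*105)*(-53) = (6*105)*(-53) = 630*(-53) = -33390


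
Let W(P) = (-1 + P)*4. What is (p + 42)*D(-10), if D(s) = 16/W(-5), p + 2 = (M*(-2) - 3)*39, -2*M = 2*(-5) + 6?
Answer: 466/3 ≈ 155.33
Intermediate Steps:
M = 2 (M = -(2*(-5) + 6)/2 = -(-10 + 6)/2 = -½*(-4) = 2)
W(P) = -4 + 4*P
p = -275 (p = -2 + (2*(-2) - 3)*39 = -2 + (-4 - 3)*39 = -2 - 7*39 = -2 - 273 = -275)
D(s) = -⅔ (D(s) = 16/(-4 + 4*(-5)) = 16/(-4 - 20) = 16/(-24) = 16*(-1/24) = -⅔)
(p + 42)*D(-10) = (-275 + 42)*(-⅔) = -233*(-⅔) = 466/3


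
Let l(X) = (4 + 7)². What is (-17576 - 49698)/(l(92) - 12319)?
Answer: 33637/6099 ≈ 5.5152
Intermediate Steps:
l(X) = 121 (l(X) = 11² = 121)
(-17576 - 49698)/(l(92) - 12319) = (-17576 - 49698)/(121 - 12319) = -67274/(-12198) = -67274*(-1/12198) = 33637/6099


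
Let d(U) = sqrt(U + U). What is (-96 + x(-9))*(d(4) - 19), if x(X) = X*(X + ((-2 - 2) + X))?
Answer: -1938 + 204*sqrt(2) ≈ -1649.5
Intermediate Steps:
d(U) = sqrt(2)*sqrt(U) (d(U) = sqrt(2*U) = sqrt(2)*sqrt(U))
x(X) = X*(-4 + 2*X) (x(X) = X*(X + (-4 + X)) = X*(-4 + 2*X))
(-96 + x(-9))*(d(4) - 19) = (-96 + 2*(-9)*(-2 - 9))*(sqrt(2)*sqrt(4) - 19) = (-96 + 2*(-9)*(-11))*(sqrt(2)*2 - 19) = (-96 + 198)*(2*sqrt(2) - 19) = 102*(-19 + 2*sqrt(2)) = -1938 + 204*sqrt(2)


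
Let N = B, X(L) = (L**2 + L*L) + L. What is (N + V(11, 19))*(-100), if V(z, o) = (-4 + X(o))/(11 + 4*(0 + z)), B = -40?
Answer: 2660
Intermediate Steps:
X(L) = L + 2*L**2 (X(L) = (L**2 + L**2) + L = 2*L**2 + L = L + 2*L**2)
N = -40
V(z, o) = (-4 + o*(1 + 2*o))/(11 + 4*z) (V(z, o) = (-4 + o*(1 + 2*o))/(11 + 4*(0 + z)) = (-4 + o*(1 + 2*o))/(11 + 4*z))
(N + V(11, 19))*(-100) = (-40 + (-4 + 19*(1 + 2*19))/(11 + 4*11))*(-100) = (-40 + (-4 + 19*(1 + 38))/(11 + 44))*(-100) = (-40 + (-4 + 19*39)/55)*(-100) = (-40 + (-4 + 741)/55)*(-100) = (-40 + (1/55)*737)*(-100) = (-40 + 67/5)*(-100) = -133/5*(-100) = 2660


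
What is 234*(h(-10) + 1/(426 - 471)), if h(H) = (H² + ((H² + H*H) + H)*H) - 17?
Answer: -2125916/5 ≈ -4.2518e+5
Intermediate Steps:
h(H) = -17 + H² + H*(H + 2*H²) (h(H) = (H² + ((H² + H²) + H)*H) - 17 = (H² + (2*H² + H)*H) - 17 = (H² + (H + 2*H²)*H) - 17 = (H² + H*(H + 2*H²)) - 17 = -17 + H² + H*(H + 2*H²))
234*(h(-10) + 1/(426 - 471)) = 234*((-17 + 2*(-10)² + 2*(-10)³) + 1/(426 - 471)) = 234*((-17 + 2*100 + 2*(-1000)) + 1/(-45)) = 234*((-17 + 200 - 2000) - 1/45) = 234*(-1817 - 1/45) = 234*(-81766/45) = -2125916/5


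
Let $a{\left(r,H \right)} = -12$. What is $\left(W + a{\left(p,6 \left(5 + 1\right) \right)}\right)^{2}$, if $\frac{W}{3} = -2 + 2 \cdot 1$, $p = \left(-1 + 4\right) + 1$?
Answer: $144$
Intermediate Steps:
$p = 4$ ($p = 3 + 1 = 4$)
$W = 0$ ($W = 3 \left(-2 + 2 \cdot 1\right) = 3 \left(-2 + 2\right) = 3 \cdot 0 = 0$)
$\left(W + a{\left(p,6 \left(5 + 1\right) \right)}\right)^{2} = \left(0 - 12\right)^{2} = \left(-12\right)^{2} = 144$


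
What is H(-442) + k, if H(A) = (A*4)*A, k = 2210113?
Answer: 2991569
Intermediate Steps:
H(A) = 4*A**2 (H(A) = (4*A)*A = 4*A**2)
H(-442) + k = 4*(-442)**2 + 2210113 = 4*195364 + 2210113 = 781456 + 2210113 = 2991569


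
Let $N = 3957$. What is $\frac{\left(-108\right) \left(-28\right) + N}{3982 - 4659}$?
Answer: $- \frac{6981}{677} \approx -10.312$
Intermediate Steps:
$\frac{\left(-108\right) \left(-28\right) + N}{3982 - 4659} = \frac{\left(-108\right) \left(-28\right) + 3957}{3982 - 4659} = \frac{3024 + 3957}{-677} = 6981 \left(- \frac{1}{677}\right) = - \frac{6981}{677}$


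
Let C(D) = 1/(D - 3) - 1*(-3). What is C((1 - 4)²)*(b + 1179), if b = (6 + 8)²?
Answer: 26125/6 ≈ 4354.2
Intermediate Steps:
b = 196 (b = 14² = 196)
C(D) = 3 + 1/(-3 + D) (C(D) = 1/(-3 + D) + 3 = 3 + 1/(-3 + D))
C((1 - 4)²)*(b + 1179) = ((-8 + 3*(1 - 4)²)/(-3 + (1 - 4)²))*(196 + 1179) = ((-8 + 3*(-3)²)/(-3 + (-3)²))*1375 = ((-8 + 3*9)/(-3 + 9))*1375 = ((-8 + 27)/6)*1375 = ((⅙)*19)*1375 = (19/6)*1375 = 26125/6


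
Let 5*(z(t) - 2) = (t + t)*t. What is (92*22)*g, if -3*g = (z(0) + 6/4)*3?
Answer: -7084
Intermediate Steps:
z(t) = 2 + 2*t**2/5 (z(t) = 2 + ((t + t)*t)/5 = 2 + ((2*t)*t)/5 = 2 + (2*t**2)/5 = 2 + 2*t**2/5)
g = -7/2 (g = -((2 + (2/5)*0**2) + 6/4)*3/3 = -((2 + (2/5)*0) + 6*(1/4))*3/3 = -((2 + 0) + 3/2)*3/3 = -(2 + 3/2)*3/3 = -7*3/6 = -1/3*21/2 = -7/2 ≈ -3.5000)
(92*22)*g = (92*22)*(-7/2) = 2024*(-7/2) = -7084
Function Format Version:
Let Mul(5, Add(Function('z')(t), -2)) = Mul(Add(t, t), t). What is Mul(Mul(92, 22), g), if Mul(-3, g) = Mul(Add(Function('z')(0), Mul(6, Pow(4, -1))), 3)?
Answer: -7084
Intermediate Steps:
Function('z')(t) = Add(2, Mul(Rational(2, 5), Pow(t, 2))) (Function('z')(t) = Add(2, Mul(Rational(1, 5), Mul(Add(t, t), t))) = Add(2, Mul(Rational(1, 5), Mul(Mul(2, t), t))) = Add(2, Mul(Rational(1, 5), Mul(2, Pow(t, 2)))) = Add(2, Mul(Rational(2, 5), Pow(t, 2))))
g = Rational(-7, 2) (g = Mul(Rational(-1, 3), Mul(Add(Add(2, Mul(Rational(2, 5), Pow(0, 2))), Mul(6, Pow(4, -1))), 3)) = Mul(Rational(-1, 3), Mul(Add(Add(2, Mul(Rational(2, 5), 0)), Mul(6, Rational(1, 4))), 3)) = Mul(Rational(-1, 3), Mul(Add(Add(2, 0), Rational(3, 2)), 3)) = Mul(Rational(-1, 3), Mul(Add(2, Rational(3, 2)), 3)) = Mul(Rational(-1, 3), Mul(Rational(7, 2), 3)) = Mul(Rational(-1, 3), Rational(21, 2)) = Rational(-7, 2) ≈ -3.5000)
Mul(Mul(92, 22), g) = Mul(Mul(92, 22), Rational(-7, 2)) = Mul(2024, Rational(-7, 2)) = -7084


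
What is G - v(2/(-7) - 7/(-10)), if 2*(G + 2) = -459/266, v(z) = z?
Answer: -8717/2660 ≈ -3.2771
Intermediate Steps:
G = -1523/532 (G = -2 + (-459/266)/2 = -2 + (-459*1/266)/2 = -2 + (½)*(-459/266) = -2 - 459/532 = -1523/532 ≈ -2.8628)
G - v(2/(-7) - 7/(-10)) = -1523/532 - (2/(-7) - 7/(-10)) = -1523/532 - (2*(-⅐) - 7*(-⅒)) = -1523/532 - (-2/7 + 7/10) = -1523/532 - 1*29/70 = -1523/532 - 29/70 = -8717/2660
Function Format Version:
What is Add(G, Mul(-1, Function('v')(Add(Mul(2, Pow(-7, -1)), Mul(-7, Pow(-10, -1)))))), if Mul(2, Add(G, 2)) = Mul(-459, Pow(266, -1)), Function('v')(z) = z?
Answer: Rational(-8717, 2660) ≈ -3.2771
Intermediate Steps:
G = Rational(-1523, 532) (G = Add(-2, Mul(Rational(1, 2), Mul(-459, Pow(266, -1)))) = Add(-2, Mul(Rational(1, 2), Mul(-459, Rational(1, 266)))) = Add(-2, Mul(Rational(1, 2), Rational(-459, 266))) = Add(-2, Rational(-459, 532)) = Rational(-1523, 532) ≈ -2.8628)
Add(G, Mul(-1, Function('v')(Add(Mul(2, Pow(-7, -1)), Mul(-7, Pow(-10, -1)))))) = Add(Rational(-1523, 532), Mul(-1, Add(Mul(2, Pow(-7, -1)), Mul(-7, Pow(-10, -1))))) = Add(Rational(-1523, 532), Mul(-1, Add(Mul(2, Rational(-1, 7)), Mul(-7, Rational(-1, 10))))) = Add(Rational(-1523, 532), Mul(-1, Add(Rational(-2, 7), Rational(7, 10)))) = Add(Rational(-1523, 532), Mul(-1, Rational(29, 70))) = Add(Rational(-1523, 532), Rational(-29, 70)) = Rational(-8717, 2660)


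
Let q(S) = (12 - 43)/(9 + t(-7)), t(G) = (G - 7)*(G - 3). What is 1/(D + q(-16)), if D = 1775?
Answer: 149/264444 ≈ 0.00056345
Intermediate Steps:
t(G) = (-7 + G)*(-3 + G)
q(S) = -31/149 (q(S) = (12 - 43)/(9 + (21 + (-7)² - 10*(-7))) = -31/(9 + (21 + 49 + 70)) = -31/(9 + 140) = -31/149)
1/(D + q(-16)) = 1/(1775 - 31/149) = 1/(264444/149) = 149/264444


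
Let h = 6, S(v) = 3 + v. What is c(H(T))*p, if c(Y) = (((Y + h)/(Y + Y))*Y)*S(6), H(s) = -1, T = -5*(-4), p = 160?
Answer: 3600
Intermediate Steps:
T = 20
c(Y) = 27 + 9*Y/2 (c(Y) = (((Y + 6)/(Y + Y))*Y)*(3 + 6) = (((6 + Y)/((2*Y)))*Y)*9 = (((6 + Y)*(1/(2*Y)))*Y)*9 = (((6 + Y)/(2*Y))*Y)*9 = (3 + Y/2)*9 = 27 + 9*Y/2)
c(H(T))*p = (27 + (9/2)*(-1))*160 = (27 - 9/2)*160 = (45/2)*160 = 3600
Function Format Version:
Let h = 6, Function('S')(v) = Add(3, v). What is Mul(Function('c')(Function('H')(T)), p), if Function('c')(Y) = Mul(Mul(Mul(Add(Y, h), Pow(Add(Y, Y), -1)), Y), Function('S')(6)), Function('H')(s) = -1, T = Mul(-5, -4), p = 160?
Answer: 3600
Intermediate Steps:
T = 20
Function('c')(Y) = Add(27, Mul(Rational(9, 2), Y)) (Function('c')(Y) = Mul(Mul(Mul(Add(Y, 6), Pow(Add(Y, Y), -1)), Y), Add(3, 6)) = Mul(Mul(Mul(Add(6, Y), Pow(Mul(2, Y), -1)), Y), 9) = Mul(Mul(Mul(Add(6, Y), Mul(Rational(1, 2), Pow(Y, -1))), Y), 9) = Mul(Mul(Mul(Rational(1, 2), Pow(Y, -1), Add(6, Y)), Y), 9) = Mul(Add(3, Mul(Rational(1, 2), Y)), 9) = Add(27, Mul(Rational(9, 2), Y)))
Mul(Function('c')(Function('H')(T)), p) = Mul(Add(27, Mul(Rational(9, 2), -1)), 160) = Mul(Add(27, Rational(-9, 2)), 160) = Mul(Rational(45, 2), 160) = 3600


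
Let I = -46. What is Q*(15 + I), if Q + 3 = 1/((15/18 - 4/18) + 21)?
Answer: 35619/389 ≈ 91.566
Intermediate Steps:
Q = -1149/389 (Q = -3 + 1/((15/18 - 4/18) + 21) = -3 + 1/((15*(1/18) - 4*1/18) + 21) = -3 + 1/((⅚ - 2/9) + 21) = -3 + 1/(11/18 + 21) = -3 + 1/(389/18) = -3 + 18/389 = -1149/389 ≈ -2.9537)
Q*(15 + I) = -1149*(15 - 46)/389 = -1149/389*(-31) = 35619/389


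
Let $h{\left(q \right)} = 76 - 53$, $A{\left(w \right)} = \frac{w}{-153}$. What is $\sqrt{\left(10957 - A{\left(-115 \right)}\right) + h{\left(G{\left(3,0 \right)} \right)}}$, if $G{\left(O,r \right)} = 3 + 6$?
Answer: $\frac{5 \sqrt{1142281}}{51} \approx 104.78$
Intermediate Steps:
$A{\left(w \right)} = - \frac{w}{153}$ ($A{\left(w \right)} = w \left(- \frac{1}{153}\right) = - \frac{w}{153}$)
$G{\left(O,r \right)} = 9$
$h{\left(q \right)} = 23$
$\sqrt{\left(10957 - A{\left(-115 \right)}\right) + h{\left(G{\left(3,0 \right)} \right)}} = \sqrt{\left(10957 - \left(- \frac{1}{153}\right) \left(-115\right)\right) + 23} = \sqrt{\left(10957 - \frac{115}{153}\right) + 23} = \sqrt{\frac{1676306}{153} + 23} = \sqrt{\frac{1679825}{153}} = \frac{5 \sqrt{1142281}}{51}$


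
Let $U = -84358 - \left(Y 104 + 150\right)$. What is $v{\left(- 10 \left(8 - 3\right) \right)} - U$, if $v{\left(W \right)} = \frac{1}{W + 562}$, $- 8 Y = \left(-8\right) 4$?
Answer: $\frac{43481089}{512} \approx 84924.0$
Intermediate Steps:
$Y = 4$ ($Y = - \frac{\left(-8\right) 4}{8} = \left(- \frac{1}{8}\right) \left(-32\right) = 4$)
$U = -84924$ ($U = -84358 - \left(4 \cdot 104 + 150\right) = -84358 - \left(416 + 150\right) = -84358 - 566 = -84924$)
$v{\left(W \right)} = \frac{1}{562 + W}$
$v{\left(- 10 \left(8 - 3\right) \right)} - U = \frac{1}{562 - 10 \left(8 - 3\right)} - -84924 = \frac{1}{562 - 50} + 84924 = \frac{1}{512} + 84924 = \frac{43481089}{512}$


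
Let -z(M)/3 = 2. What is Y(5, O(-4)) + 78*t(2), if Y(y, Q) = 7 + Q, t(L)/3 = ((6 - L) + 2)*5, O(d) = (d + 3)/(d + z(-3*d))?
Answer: 70271/10 ≈ 7027.1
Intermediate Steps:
z(M) = -6 (z(M) = -3*2 = -6)
O(d) = (3 + d)/(-6 + d) (O(d) = (d + 3)/(d - 6) = (3 + d)/(-6 + d))
t(L) = 120 - 15*L (t(L) = 3*(((6 - L) + 2)*5) = 3*((8 - L)*5) = 3*(40 - 5*L) = 120 - 15*L)
Y(5, O(-4)) + 78*t(2) = (7 + (3 - 4)/(-6 - 4)) + 78*(120 - 15*2) = (7 - 1/(-10)) + 78*(120 - 30) = (7 - ⅒*(-1)) + 78*90 = (7 + ⅒) + 7020 = 71/10 + 7020 = 70271/10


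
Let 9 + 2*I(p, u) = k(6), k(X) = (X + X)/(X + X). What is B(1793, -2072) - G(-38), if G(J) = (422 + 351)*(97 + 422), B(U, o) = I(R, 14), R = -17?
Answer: -401191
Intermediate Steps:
k(X) = 1 (k(X) = (2*X)/((2*X)) = (2*X)*(1/(2*X)) = 1)
I(p, u) = -4 (I(p, u) = -9/2 + (1/2)*1 = -9/2 + 1/2 = -4)
B(U, o) = -4
G(J) = 401187 (G(J) = 773*519 = 401187)
B(1793, -2072) - G(-38) = -4 - 1*401187 = -4 - 401187 = -401191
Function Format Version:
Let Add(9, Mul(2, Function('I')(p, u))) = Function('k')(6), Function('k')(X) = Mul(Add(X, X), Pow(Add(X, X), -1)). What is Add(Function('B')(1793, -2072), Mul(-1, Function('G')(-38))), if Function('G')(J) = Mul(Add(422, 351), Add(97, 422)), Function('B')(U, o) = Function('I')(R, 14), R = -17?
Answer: -401191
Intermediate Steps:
Function('k')(X) = 1 (Function('k')(X) = Mul(Mul(2, X), Pow(Mul(2, X), -1)) = Mul(Mul(2, X), Mul(Rational(1, 2), Pow(X, -1))) = 1)
Function('I')(p, u) = -4 (Function('I')(p, u) = Add(Rational(-9, 2), Mul(Rational(1, 2), 1)) = Add(Rational(-9, 2), Rational(1, 2)) = -4)
Function('B')(U, o) = -4
Function('G')(J) = 401187 (Function('G')(J) = Mul(773, 519) = 401187)
Add(Function('B')(1793, -2072), Mul(-1, Function('G')(-38))) = Add(-4, Mul(-1, 401187)) = Add(-4, -401187) = -401191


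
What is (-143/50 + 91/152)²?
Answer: 73839649/14440000 ≈ 5.1135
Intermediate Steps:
(-143/50 + 91/152)² = (-8593/3800)² = 73839649/14440000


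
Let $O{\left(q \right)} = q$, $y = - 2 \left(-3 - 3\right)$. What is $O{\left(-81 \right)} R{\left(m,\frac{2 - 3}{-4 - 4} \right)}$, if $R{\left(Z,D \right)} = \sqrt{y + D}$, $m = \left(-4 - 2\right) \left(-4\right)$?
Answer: $- \frac{81 \sqrt{194}}{4} \approx -282.05$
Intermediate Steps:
$y = 12$ ($y = \left(-2\right) \left(-6\right) = 12$)
$m = 24$ ($m = \left(-6\right) \left(-4\right) = 24$)
$R{\left(Z,D \right)} = \sqrt{12 + D}$
$O{\left(-81 \right)} R{\left(m,\frac{2 - 3}{-4 - 4} \right)} = - 81 \sqrt{12 + \frac{2 - 3}{-4 - 4}} = - 81 \sqrt{12 - \frac{1}{-8}} = - 81 \sqrt{12 - - \frac{1}{8}} = - 81 \sqrt{12 + \frac{1}{8}} = - 81 \sqrt{\frac{97}{8}} = - 81 \frac{\sqrt{194}}{4} = - \frac{81 \sqrt{194}}{4}$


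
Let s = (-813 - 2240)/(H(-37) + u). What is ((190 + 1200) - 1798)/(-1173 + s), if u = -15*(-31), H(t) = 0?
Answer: 94860/274249 ≈ 0.34589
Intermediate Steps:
u = 465
s = -3053/465 (s = (-813 - 2240)/(0 + 465) = -3053/465 ≈ -6.5656)
((190 + 1200) - 1798)/(-1173 + s) = ((190 + 1200) - 1798)/(-1173 - 3053/465) = (1390 - 1798)/(-548498/465) = -408*(-465/548498) = 94860/274249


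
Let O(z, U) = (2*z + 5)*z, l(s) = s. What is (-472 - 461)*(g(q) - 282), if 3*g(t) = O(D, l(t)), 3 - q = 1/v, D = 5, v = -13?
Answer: 239781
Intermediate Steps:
q = 40/13 (q = 3 - 1/(-13) = 3 - 1*(-1/13) = 3 + 1/13 = 40/13 ≈ 3.0769)
O(z, U) = z*(5 + 2*z) (O(z, U) = (5 + 2*z)*z = z*(5 + 2*z))
g(t) = 25 (g(t) = (5*(5 + 2*5))/3 = (5*(5 + 10))/3 = (5*15)/3 = (⅓)*75 = 25)
(-472 - 461)*(g(q) - 282) = (-472 - 461)*(25 - 282) = -933*(-257) = 239781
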